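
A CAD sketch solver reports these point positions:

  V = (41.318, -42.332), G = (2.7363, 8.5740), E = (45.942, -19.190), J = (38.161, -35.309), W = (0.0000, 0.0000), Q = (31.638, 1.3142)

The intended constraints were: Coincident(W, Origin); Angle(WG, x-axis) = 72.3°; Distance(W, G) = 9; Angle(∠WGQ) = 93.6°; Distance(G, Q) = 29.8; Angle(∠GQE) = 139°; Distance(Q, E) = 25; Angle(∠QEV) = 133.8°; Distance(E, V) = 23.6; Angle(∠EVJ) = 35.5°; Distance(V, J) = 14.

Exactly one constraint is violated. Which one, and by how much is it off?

Distance(V, J) = 14 — off by 6.30.

W = (0.00, 0.00) ✓; WG at 72.30° ✓; |WG| = 9.000 ✓; ∠WGQ = 93.60° ✓; |GQ| = 29.80 ✓; ∠GQE = 139.0° ✓; |QE| = 25.00 ✓; ∠QEV = 133.8° ✓; |EV| = 23.60 ✓; ∠EVJ = 35.50° ✓; |VJ| = 7.700 ✗.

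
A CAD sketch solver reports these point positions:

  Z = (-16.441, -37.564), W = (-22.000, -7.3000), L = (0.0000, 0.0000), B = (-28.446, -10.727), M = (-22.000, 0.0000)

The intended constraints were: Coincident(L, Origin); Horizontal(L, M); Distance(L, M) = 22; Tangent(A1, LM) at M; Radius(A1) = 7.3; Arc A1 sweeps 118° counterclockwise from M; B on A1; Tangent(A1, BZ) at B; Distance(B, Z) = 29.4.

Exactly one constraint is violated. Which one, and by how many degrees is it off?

Tangent(A1, BZ) at B — off by 3.90°.

L = (0.00, 0.00) ✓; L.y = 0.00, M.y = 0.00 ✓; |LM| = 22.00 ✓; ∠(WM, ML) = 90.00° ✓; |WM| = 7.300 ✓; bearing(W→B) − bearing(W→M) = 118.0° ✓; |WB| = 7.300 ✓; ∠(WB, BZ) = 93.90° ✗; |BZ| = 29.40 ✓.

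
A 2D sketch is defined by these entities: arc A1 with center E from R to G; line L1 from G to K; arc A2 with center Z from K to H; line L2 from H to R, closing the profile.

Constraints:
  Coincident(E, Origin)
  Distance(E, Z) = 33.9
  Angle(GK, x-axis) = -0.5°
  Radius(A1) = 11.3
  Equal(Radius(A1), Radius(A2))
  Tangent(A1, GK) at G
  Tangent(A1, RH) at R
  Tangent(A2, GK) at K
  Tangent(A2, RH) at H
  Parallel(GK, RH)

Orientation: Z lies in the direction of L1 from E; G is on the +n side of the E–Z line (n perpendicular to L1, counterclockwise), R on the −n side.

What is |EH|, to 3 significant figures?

35.7

The slot axis is L1's direction at -0.5°, so u = (cos -0.5°, sin -0.5°) = (1.00, -0.00873) and n = (−sin -0.5°, cos -0.5°) = (0.00873, 1.00). E is at the origin and Z lies 33.9 along u from E, so Z = 33.9·u = (33.9, -0.296). Tangency of A1 to both parallel lines with radius 11.3 puts G and R at E ± 11.3·n: G = (0.0986, 11.3), R = (-0.0986, -11.3). Equal radii place K and H the same way about Z: K = Z + 11.3·n = (34.0, 11.0), H = Z − 11.3·n = (33.8, -11.6). Then |EH| = |H − E| = 35.7.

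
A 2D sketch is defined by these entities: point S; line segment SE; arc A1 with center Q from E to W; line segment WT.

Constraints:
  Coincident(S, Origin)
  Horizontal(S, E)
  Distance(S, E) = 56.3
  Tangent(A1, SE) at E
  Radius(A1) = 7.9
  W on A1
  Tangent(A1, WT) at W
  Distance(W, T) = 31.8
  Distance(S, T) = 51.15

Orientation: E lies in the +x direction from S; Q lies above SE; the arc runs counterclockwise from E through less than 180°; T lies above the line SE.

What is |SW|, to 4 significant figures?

63.03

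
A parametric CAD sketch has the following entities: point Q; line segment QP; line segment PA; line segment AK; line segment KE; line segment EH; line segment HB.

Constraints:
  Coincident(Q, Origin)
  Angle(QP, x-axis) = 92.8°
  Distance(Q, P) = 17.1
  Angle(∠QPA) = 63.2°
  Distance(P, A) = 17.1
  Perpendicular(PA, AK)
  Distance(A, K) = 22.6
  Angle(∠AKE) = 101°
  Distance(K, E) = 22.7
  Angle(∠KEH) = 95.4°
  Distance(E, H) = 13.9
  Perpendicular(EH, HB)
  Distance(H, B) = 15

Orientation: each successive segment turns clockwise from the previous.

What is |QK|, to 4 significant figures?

11.92

Q is at the origin; QP runs at 92.8° with length 17.1, so P = (-0.8353, 17.08). ∠QPA = 63.2° gives PA at -24.00° from the x-axis; with |PA| = 17.1, A = (14.79, 10.12). PA ⟂ AK, so AK runs at -114.0°; with |AK| = 22.6, K = (5.594, -10.52). Then |QK| = |K − Q| = 11.92.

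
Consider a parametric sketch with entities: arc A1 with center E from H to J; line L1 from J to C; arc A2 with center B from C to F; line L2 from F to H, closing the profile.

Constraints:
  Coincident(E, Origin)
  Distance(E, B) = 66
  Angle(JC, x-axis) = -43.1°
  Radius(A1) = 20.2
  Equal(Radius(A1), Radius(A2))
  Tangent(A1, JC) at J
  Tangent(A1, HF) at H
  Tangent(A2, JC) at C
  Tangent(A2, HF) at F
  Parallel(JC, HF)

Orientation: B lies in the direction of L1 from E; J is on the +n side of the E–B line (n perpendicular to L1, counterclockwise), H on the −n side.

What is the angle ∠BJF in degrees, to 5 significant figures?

14.454°

The slot axis is L1's direction at -43.1°, so u = (cos -43.1°, sin -43.1°) = (0.73016, -0.68327) and n = (−sin -43.1°, cos -43.1°) = (0.68327, 0.73016). E is at the origin and B lies 66.0 along u from E, so B = 66.0·u = (48.191, -45.096). Tangency of A1 to both parallel lines with radius 20.2 puts J and H at E ± 20.2·n: J = (13.802, 14.749), H = (-13.802, -14.749). Equal radii place C and F the same way about B: C = B + 20.2·n = (61.993, -30.347), F = B − 20.2·n = (34.389, -59.845). Then cos ∠BJF = JB·JF / (|JB||JF|), giving 14.454°.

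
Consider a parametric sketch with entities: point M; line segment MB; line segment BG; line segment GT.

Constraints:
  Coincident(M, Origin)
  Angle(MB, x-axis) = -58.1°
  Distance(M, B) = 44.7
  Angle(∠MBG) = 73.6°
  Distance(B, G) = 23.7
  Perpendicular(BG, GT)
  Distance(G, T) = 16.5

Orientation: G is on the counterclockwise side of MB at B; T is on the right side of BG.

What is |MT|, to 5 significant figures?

60.406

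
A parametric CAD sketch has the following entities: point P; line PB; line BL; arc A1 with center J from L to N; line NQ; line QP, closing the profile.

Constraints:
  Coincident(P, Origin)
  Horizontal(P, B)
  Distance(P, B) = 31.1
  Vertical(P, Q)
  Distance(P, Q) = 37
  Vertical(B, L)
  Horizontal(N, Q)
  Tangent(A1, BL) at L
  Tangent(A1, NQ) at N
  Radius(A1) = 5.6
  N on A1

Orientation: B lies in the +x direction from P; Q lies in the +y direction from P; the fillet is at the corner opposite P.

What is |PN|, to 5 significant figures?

44.936

P is at the origin; PB is horizontal with |PB| = 31.1 and B on the +x side, so B = (31.100, 0.0000). P and Q share the same x with |PQ| = 37.0 and Q on the +y side, so Q = (0.0000, 37.000). The virtual corner opposite P is at (31.100, 37.000). A1 meets BL tangentially, so JL is at right angles to BL and the tangent condition forces JN to be normal to NQ, with radius 5.6, so the center J sits 5.6 in from both sides at J = (25.500, 31.400). That places the tangent points at L = (31.100, 31.400) on BL and N = (25.500, 37.000) on NQ. Then |PN| = |N − P| = 44.936.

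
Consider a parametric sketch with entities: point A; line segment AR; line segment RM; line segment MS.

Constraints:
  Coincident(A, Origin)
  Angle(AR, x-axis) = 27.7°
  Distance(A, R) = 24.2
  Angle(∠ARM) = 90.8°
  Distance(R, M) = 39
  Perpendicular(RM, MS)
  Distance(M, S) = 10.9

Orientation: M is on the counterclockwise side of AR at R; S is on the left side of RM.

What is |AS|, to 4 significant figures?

41.52

A is at the origin; AR runs at 27.7° with length 24.2, so R = 24.2·(cos 27.7°, sin 27.7°) = (21.43, 11.25). ∠ARM = 90.8°, so RM runs at 27.7° + (180° − 90.8°) = 116.9° from the x-axis; with |RM| = 39.0, M = R + 39.0·(cos 116.9°, sin 116.9°) = (3.782, 46.03). RM is perpendicular to MS; with |MS| = 10.9 on the left of RM, S = M + 10.9·(-0.8918, -0.4524) = (-5.939, 41.10). Then |AS| = |S − A| = 41.52.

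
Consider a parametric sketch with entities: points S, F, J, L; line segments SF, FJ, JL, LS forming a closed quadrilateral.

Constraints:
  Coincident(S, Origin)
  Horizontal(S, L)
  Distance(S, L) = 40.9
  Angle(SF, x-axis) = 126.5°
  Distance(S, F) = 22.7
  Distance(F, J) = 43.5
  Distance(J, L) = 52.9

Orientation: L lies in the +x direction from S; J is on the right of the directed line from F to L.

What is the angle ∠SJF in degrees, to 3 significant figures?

23.6°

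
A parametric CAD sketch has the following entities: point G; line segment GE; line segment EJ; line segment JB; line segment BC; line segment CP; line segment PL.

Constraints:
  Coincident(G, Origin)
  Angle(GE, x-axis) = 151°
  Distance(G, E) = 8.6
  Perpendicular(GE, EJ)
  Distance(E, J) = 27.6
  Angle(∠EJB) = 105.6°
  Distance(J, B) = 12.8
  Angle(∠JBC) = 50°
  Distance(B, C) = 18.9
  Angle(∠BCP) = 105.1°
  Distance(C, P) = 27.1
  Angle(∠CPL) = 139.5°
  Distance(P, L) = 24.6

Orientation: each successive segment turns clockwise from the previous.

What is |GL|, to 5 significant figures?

59.581

G is at the origin; GE runs at 151.0° with length 8.6, so E = (-7.5217, 4.1694). The perpendicularity gives EJ at right angles to GE, so EJ runs at 61.000°; with |EJ| = 27.6, J = (5.8590, 28.309). ∠EJB = 105.6° gives JB at -13.400° from the x-axis; with |JB| = 12.8, B = (18.311, 25.342). ∠JBC = 50.0° gives BC at -143.40° from the x-axis; with |BC| = 18.9, C = (3.1373, 14.074). ∠BCP = 105.1° gives CP at 141.70° from the x-axis; with |CP| = 27.1, P = (-18.130, 30.870). ∠CPL = 139.5° gives PL at 101.20° from the x-axis; with |PL| = 24.6, L = (-22.908, 55.001). Then |GL| = |L − G| = 59.581.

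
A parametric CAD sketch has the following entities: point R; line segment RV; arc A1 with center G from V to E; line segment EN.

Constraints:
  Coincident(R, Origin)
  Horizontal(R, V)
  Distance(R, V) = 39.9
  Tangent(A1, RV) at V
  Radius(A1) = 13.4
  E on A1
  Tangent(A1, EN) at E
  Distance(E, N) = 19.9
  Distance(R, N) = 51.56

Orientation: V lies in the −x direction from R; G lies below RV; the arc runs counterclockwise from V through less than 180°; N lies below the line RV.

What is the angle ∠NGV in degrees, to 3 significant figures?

170°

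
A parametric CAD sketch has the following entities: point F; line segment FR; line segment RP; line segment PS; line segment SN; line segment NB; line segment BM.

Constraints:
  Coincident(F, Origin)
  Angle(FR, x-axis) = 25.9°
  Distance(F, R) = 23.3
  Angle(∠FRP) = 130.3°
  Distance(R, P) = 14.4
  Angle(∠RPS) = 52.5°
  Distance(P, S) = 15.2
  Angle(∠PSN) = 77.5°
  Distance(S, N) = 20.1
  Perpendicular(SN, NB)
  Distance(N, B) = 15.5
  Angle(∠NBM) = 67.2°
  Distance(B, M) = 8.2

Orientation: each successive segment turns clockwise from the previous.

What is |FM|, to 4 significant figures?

31.72

SN ⟂ NB, so NB runs at 16.20°; with |NB| = 15.5, B = (30.08, 20.69). ∠NBM = 67.2° gives BM at -96.60° from the x-axis; with |BM| = 8.2, M = (29.14, 12.55). Then |FM| = |M − F| = 31.72.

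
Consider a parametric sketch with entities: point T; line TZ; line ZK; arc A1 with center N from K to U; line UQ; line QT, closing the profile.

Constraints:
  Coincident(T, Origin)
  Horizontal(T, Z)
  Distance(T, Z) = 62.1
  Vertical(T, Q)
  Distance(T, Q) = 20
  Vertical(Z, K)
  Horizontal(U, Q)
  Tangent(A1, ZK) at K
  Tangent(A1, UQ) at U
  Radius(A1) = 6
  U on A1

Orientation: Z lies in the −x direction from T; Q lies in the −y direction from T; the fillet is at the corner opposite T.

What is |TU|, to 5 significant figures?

59.558

T is at the origin; TZ is horizontal with |TZ| = 62.1 and Z on the −x side, so Z = (-62.100, 0.0000). T and Q share the same x with |TQ| = 20.0 and Q on the −y side, so Q = (0.0000, -20.000). The virtual corner opposite T is at (-62.100, -20.000). The tangent condition forces NK to be normal to ZK and since A1 is tangent to UQ there, NU ⟂ UQ, with radius 6.0, so the center N sits 6.0 in from both sides at N = (-56.100, -14.000). That places the tangent points at K = (-62.100, -14.000) on ZK and U = (-56.100, -20.000) on UQ. Then |TU| = |U − T| = 59.558.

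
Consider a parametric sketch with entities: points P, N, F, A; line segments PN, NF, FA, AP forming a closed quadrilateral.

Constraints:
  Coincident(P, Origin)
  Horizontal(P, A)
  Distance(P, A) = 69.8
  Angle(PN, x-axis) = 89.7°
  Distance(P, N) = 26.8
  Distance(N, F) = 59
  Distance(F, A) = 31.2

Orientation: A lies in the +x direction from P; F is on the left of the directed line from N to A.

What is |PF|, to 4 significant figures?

65.95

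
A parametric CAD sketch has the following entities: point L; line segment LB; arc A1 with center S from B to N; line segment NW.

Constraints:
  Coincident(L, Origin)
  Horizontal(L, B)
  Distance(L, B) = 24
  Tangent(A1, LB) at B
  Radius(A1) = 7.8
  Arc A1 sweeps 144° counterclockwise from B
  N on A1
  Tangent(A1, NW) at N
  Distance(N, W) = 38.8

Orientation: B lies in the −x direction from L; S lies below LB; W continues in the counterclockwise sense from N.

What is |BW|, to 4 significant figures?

45.62

On A1, B sits at bearing 90° from S; a 144° counterclockwise sweep puts N at bearing 234°, so N = S + 7.8·(cos 234°, sin 234°) = (-28.58, -14.11). Since A1 is tangent to NW there, SN ⟂ NW, so NW runs along (−sin 234°, cos 234°); with |NW| = 38.8, W = (2.805, -36.92). Then |BW| = |W − B| = 45.62.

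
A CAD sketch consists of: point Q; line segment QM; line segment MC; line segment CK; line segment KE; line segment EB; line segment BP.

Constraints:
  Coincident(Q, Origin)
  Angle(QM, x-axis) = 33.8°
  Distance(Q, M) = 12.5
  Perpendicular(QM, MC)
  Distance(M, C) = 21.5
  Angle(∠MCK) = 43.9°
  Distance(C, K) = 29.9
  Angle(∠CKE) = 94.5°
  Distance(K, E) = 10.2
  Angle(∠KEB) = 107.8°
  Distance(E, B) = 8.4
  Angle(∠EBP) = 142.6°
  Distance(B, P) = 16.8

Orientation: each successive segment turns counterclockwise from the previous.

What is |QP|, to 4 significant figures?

17.72

Q is at the origin; QM runs at 33.8° with length 12.5, so M = (10.39, 6.954). The perpendicularity gives MC at right angles to QM, so MC runs at 123.8°; with |MC| = 21.5, C = (-1.573, 24.82). ∠MCK = 43.9° gives CK at -100.1° from the x-axis; with |CK| = 29.9, K = (-6.817, -4.617). ∠CKE = 94.5° gives KE at -14.60° from the x-axis; with |KE| = 10.2, E = (3.054, -7.188). ∠KEB = 107.8° gives EB at 57.60° from the x-axis; with |EB| = 8.4, B = (7.555, -0.09554). ∠EBP = 142.6° gives BP at 95.00° from the x-axis; with |BP| = 16.8, P = (6.091, 16.64). Then |QP| = |P − Q| = 17.72.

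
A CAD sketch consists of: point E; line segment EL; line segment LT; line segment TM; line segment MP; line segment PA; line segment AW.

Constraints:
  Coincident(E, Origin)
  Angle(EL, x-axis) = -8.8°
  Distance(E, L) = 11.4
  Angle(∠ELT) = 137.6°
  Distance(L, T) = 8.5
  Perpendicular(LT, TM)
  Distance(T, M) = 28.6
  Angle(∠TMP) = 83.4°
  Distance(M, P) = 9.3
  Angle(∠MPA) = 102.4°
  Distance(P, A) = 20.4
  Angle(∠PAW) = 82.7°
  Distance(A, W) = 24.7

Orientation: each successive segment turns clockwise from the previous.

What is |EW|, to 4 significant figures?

30.31

E is at the origin; EL runs at -8.8° with length 11.4, so L = (11.27, -1.744). ∠ELT = 137.6° gives LT at -51.20° from the x-axis; with |LT| = 8.5, T = (16.59, -8.368). LT is perpendicular to TM, so TM runs at -141.2°; with |TM| = 28.6, M = (-5.697, -26.29). ∠TMP = 83.4° gives MP at 122.2° from the x-axis; with |MP| = 9.3, P = (-10.65, -18.42). ∠MPA = 102.4° gives PA at 44.60° from the x-axis; with |PA| = 20.4, A = (3.872, -4.096). ∠PAW = 82.7° gives AW at -52.70° from the x-axis; with |AW| = 24.7, W = (18.84, -23.74). Then |EW| = |W − E| = 30.31.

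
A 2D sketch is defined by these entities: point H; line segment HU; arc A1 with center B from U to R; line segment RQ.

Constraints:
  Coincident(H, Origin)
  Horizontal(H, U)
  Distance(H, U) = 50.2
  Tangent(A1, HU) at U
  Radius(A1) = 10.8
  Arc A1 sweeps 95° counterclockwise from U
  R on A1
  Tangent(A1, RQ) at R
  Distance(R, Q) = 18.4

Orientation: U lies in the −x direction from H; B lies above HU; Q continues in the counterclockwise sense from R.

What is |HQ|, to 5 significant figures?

50.882

H is at the origin; HU is horizontal with |HU| = 50.2 and U on the −x side, so U = (-50.200, 0.0000). Tangency of A1 to HU means the radius BU is perpendicular to HU, so B = U + (0, 10.8) = (-50.200, 10.800). On A1, U sits at bearing -90° from B; a 95° counterclockwise sweep puts R at bearing 5°, so R = B + 10.8·(cos 5°, sin 5°) = (-39.441, 11.741). Tangency of A1 to RQ means the radius BR is perpendicular to RQ, so RQ runs along (−sin 5°, cos 5°); with |RQ| = 18.4, Q = (-41.045, 30.071). Then |HQ| = |Q − H| = 50.882.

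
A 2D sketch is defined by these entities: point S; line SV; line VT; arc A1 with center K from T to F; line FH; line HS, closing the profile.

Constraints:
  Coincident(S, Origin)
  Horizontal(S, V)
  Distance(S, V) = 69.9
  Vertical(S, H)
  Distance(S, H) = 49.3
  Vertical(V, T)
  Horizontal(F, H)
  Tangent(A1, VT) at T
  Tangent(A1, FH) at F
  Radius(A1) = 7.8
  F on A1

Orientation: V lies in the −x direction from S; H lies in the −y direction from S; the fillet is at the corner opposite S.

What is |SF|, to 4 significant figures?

79.29

The virtual corner opposite S is at (-69.90, -49.30). A1 meets VT tangentially, so KT is at right angles to VT and A1 meets FH tangentially, so KF is at right angles to FH, with radius 7.8, so the center K sits 7.8 in from both sides at K = (-62.10, -41.50). That places the tangent points at T = (-69.90, -41.50) on VT and F = (-62.10, -49.30) on FH. Then |SF| = |F − S| = 79.29.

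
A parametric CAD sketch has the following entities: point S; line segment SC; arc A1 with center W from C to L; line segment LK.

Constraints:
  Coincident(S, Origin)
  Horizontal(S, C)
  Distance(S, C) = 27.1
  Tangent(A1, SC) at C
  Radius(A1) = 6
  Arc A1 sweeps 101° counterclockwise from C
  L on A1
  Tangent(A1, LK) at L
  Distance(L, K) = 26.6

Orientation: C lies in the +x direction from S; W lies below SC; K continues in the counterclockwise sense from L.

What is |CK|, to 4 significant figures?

33.27

On A1, C sits at bearing 90° from W; a 101° counterclockwise sweep puts L at bearing 191°, so L = W + 6.0·(cos 191°, sin 191°) = (21.21, -7.145). Since A1 is tangent to LK there, WL ⟂ LK, so LK runs along (−sin 191°, cos 191°); with |LK| = 26.6, K = (26.29, -33.26). Then |CK| = |K − C| = 33.27.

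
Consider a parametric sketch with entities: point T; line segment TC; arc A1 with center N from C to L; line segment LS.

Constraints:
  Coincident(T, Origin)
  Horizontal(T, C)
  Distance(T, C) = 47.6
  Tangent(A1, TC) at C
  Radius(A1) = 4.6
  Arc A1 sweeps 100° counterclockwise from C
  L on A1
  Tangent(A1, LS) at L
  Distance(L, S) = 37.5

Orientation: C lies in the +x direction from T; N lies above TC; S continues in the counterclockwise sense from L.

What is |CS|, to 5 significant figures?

42.375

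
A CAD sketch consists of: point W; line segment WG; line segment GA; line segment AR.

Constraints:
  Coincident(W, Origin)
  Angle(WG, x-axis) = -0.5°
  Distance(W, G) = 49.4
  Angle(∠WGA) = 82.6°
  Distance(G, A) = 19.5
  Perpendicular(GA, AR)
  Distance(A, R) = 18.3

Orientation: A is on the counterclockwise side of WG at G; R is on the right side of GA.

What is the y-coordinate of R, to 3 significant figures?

21.1

W is at the origin; WG runs at -0.5° with length 49.4, so G = 49.4·(cos -0.5°, sin -0.5°) = (49.4, -0.431). ∠WGA = 82.6°, so GA runs at -0.5° + (180° − 82.6°) = 96.9° from the x-axis; with |GA| = 19.5, A = G + 19.5·(cos 96.9°, sin 96.9°) = (47.1, 18.9). GA is perpendicular to AR; with |AR| = 18.3 on the right of GA, R = A + 18.3·(0.993, 0.120) = (65.2, 21.1). So R.y = 21.1.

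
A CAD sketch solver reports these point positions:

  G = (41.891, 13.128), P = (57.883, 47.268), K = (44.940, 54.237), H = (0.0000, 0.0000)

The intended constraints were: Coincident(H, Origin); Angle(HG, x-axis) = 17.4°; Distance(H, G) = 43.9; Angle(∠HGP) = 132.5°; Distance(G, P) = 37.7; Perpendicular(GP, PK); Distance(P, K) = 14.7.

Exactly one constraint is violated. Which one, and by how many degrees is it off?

Perpendicular(GP, PK) — off by 3.20°.

H = (0.00, 0.00) ✓; HG at 17.40° ✓; |HG| = 43.90 ✓; ∠HGP = 132.5° ✓; |GP| = 37.70 ✓; ∠(GP, PK) = 86.80° ✗; |PK| = 14.70 ✓.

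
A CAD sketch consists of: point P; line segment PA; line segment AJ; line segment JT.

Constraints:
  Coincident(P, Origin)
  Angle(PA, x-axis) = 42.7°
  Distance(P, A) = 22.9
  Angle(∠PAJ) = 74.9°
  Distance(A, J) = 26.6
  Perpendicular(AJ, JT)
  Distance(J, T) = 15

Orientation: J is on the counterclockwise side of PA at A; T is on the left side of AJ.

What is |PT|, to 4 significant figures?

21.82

P is at the origin; PA runs at 42.7° with length 22.9, so A = 22.9·(cos 42.7°, sin 42.7°) = (16.83, 15.53). ∠PAJ = 74.9°, so AJ runs at 42.7° + (180° − 74.9°) = 147.8° from the x-axis; with |AJ| = 26.6, J = A + 26.6·(cos 147.8°, sin 147.8°) = (-5.679, 29.70). AJ is perpendicular to JT; with |JT| = 15.0 on the left of AJ, T = J + 15.0·(-0.5329, -0.8462) = (-13.67, 17.01). Then |PT| = |T − P| = 21.82.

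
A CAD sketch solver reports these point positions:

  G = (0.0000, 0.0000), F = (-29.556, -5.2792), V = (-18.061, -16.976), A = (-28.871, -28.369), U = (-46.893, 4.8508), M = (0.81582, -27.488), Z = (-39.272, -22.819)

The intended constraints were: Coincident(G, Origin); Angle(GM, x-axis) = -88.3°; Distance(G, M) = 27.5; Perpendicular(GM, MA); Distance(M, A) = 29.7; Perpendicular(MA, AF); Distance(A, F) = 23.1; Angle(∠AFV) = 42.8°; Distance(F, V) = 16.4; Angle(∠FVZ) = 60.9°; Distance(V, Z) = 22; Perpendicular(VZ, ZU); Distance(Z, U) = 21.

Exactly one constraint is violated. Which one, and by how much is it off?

Distance(Z, U) = 21 — off by 7.70.

G = (0.00, 0.00) ✓; GM at -88.30° ✓; |GM| = 27.50 ✓; ∠(GM, MA) = 90.00° ✓; |MA| = 29.70 ✓; ∠(MA, AF) = 90.00° ✓; |AF| = 23.10 ✓; ∠AFV = 42.80° ✓; |FV| = 16.40 ✓; ∠FVZ = 60.90° ✓; |VZ| = 22.00 ✓; ∠(VZ, ZU) = 90.00° ✓; |ZU| = 28.70 ✗.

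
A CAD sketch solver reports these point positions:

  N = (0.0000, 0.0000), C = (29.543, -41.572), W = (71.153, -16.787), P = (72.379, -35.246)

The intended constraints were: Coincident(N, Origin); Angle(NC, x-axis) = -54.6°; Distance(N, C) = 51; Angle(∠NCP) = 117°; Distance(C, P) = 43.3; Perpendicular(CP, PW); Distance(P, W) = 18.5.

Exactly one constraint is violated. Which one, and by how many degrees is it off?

Perpendicular(CP, PW) — off by 4.60°.

N = (0.00, 0.00) ✓; NC at -54.60° ✓; |NC| = 51.00 ✓; ∠NCP = 117.0° ✓; |CP| = 43.30 ✓; ∠(CP, PW) = 85.40° ✗; |PW| = 18.50 ✓.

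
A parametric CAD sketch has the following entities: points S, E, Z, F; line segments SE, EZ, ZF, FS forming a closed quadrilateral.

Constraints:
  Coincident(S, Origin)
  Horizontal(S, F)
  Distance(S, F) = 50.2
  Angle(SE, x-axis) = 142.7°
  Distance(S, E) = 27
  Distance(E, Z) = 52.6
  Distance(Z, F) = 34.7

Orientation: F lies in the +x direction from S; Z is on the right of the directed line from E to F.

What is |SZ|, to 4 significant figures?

25.61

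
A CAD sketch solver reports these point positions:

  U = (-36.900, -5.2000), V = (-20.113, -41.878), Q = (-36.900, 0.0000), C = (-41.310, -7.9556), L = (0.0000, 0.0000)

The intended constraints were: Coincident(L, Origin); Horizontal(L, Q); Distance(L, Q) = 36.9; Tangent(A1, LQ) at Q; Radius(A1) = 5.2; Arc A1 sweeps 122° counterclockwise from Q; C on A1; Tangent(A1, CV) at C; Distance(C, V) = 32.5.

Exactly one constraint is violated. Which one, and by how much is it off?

Distance(C, V) = 32.5 — off by 7.50.

L = (0.00, 0.00) ✓; L.y = 0.00, Q.y = 0.00 ✓; |LQ| = 36.90 ✓; ∠(UQ, QL) = 90.00° ✓; |UQ| = 5.200 ✓; bearing(U→C) − bearing(U→Q) = 122.0° ✓; |UC| = 5.200 ✓; ∠(UC, CV) = 90.00° ✓; |CV| = 40.00 ✗.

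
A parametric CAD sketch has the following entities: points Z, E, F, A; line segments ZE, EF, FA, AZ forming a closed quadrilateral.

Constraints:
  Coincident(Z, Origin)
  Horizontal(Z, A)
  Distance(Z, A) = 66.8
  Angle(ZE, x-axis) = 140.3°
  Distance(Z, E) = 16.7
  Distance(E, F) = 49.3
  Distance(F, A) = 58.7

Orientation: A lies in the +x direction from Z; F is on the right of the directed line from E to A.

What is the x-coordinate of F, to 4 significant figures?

15.96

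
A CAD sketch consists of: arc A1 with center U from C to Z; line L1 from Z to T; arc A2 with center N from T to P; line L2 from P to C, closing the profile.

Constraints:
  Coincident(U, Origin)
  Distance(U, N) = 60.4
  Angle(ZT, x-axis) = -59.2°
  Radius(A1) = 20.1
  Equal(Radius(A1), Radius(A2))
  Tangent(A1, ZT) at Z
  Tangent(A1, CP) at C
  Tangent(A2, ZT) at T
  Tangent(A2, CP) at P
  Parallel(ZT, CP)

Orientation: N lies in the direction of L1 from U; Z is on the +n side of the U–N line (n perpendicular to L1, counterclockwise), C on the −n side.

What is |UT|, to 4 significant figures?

63.66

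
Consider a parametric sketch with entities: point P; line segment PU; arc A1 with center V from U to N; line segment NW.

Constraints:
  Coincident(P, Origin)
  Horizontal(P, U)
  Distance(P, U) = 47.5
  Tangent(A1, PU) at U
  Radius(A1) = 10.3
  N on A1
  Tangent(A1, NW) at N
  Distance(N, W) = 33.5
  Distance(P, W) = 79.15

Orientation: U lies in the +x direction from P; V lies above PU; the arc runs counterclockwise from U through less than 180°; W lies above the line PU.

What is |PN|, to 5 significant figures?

57.379

Checks: |VN| = 10.30 ✓; ∠(VN, NW) = 90.00° ✓; |NW| = 33.50 ✓; |PW| = 79.15 ✓.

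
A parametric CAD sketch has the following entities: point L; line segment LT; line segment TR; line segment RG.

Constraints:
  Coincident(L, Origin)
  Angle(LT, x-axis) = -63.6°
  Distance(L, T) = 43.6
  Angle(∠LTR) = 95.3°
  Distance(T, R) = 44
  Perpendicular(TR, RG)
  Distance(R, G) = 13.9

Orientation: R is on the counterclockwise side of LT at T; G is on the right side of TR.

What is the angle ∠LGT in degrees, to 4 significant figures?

32.51°

L is at the origin; LT runs at -63.6° with length 43.6, so T = 43.6·(cos -63.6°, sin -63.6°) = (19.39, -39.05). ∠LTR = 95.3°, so TR runs at -63.6° + (180° − 95.3°) = 21.10° from the x-axis; with |TR| = 44.0, R = T + 44.0·(cos 21.10°, sin 21.10°) = (60.44, -23.21). The perpendicularity gives RG at right angles to TR; with |RG| = 13.9 on the right of TR, G = R + 13.9·(0.3600, -0.9330) = (65.44, -36.18). Then cos ∠LGT = GL·GT / (|GL||GT|), giving 32.51°.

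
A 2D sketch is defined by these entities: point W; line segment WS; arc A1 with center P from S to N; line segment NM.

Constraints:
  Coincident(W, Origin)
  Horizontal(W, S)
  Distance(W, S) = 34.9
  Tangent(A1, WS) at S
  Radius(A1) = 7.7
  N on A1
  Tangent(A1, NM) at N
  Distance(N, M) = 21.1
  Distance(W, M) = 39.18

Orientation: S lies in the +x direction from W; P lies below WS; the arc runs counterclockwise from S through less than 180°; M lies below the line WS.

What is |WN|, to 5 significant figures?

28.226

W is at the origin; WS is horizontal with |WS| = 34.9 and S on the +x side, so S = (34.900, 0.0000). A1 meets WS tangentially, so PS is at right angles to WS, so P = S + (0, -7.7) = (34.900, -7.7000). Since PN ⟂ NM (tangency), |PM| = √(7.7² + 21.1²) = 22.461 regardless of where N sits on A1. So M lies on both circle(W, 39.18) and circle(P, 22.461); the below-WS intersection is M = (26.748, -28.629). N is the foot of the tangent from M: N = (27.202, -7.5342).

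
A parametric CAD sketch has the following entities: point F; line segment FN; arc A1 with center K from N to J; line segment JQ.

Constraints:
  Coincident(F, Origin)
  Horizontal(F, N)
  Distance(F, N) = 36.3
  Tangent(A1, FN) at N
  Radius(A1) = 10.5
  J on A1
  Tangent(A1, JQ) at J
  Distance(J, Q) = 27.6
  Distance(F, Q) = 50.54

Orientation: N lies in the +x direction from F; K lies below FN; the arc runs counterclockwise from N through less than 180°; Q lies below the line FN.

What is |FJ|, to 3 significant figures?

28.9

F is at the origin; F and N share the same y with |FN| = 36.3 and N on the +x side, so N = (36.3, 0.00). Tangency of A1 to FN means the radius KN is perpendicular to FN, so K = N + (0, -10.5) = (36.3, -10.5). Since KJ ⟂ JQ (tangency), |KQ| = √(10.5² + 27.6²) = 29.5 regardless of where J sits on A1. So Q lies on both circle(F, 50.54) and circle(K, 29.5); the below-FN intersection is Q = (31.4, -39.6). J is the foot of the tangent from Q: J = (26.0, -12.5).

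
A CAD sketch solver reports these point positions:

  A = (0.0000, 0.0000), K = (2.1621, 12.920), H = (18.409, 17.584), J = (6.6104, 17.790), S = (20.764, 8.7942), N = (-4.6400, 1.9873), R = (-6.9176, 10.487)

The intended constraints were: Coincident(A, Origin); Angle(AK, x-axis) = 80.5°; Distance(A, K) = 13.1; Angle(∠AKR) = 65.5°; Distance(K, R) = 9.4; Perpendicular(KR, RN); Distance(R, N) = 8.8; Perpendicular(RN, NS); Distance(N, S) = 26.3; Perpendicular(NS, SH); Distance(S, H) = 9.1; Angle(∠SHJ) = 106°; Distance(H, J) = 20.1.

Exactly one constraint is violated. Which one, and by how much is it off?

Distance(H, J) = 20.1 — off by 8.30.

A = (0.00, 0.00) ✓; AK at 80.50° ✓; |AK| = 13.10 ✓; ∠AKR = 65.50° ✓; |KR| = 9.400 ✓; ∠(KR, RN) = 90.00° ✓; |RN| = 8.800 ✓; ∠(RN, NS) = 90.00° ✓; |NS| = 26.30 ✓; ∠(NS, SH) = 90.00° ✓; |SH| = 9.100 ✓; ∠SHJ = 106.0° ✓; |HJ| = 11.80 ✗.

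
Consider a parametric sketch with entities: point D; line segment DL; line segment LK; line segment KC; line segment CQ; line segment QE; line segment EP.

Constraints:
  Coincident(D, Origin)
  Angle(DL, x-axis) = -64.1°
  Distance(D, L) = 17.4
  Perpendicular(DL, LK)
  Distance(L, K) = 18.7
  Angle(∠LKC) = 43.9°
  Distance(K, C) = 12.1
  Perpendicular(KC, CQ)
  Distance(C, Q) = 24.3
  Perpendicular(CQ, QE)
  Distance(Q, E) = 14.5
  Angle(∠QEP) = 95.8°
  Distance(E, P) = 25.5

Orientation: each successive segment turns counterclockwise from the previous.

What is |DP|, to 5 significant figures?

30.553

D is at the origin; DL runs at -64.1° with length 17.4, so L = (7.6004, -15.652). DL is perpendicular to LK, so LK runs at 25.900°; with |LK| = 18.7, K = (24.422, -7.4841). ∠LKC = 43.9° gives KC at 162.00° from the x-axis; with |KC| = 12.1, C = (12.914, -3.7450). KC is perpendicular to CQ, so CQ runs at -108.00°; with |CQ| = 24.3, Q = (5.4052, -26.856). The perpendicularity gives QE at right angles to CQ, so QE runs at -18.000°; with |QE| = 14.5, E = (19.196, -31.336). ∠QEP = 95.8° gives EP at 66.200° from the x-axis; with |EP| = 25.5, P = (29.486, -8.0050). Then |DP| = |P − D| = 30.553.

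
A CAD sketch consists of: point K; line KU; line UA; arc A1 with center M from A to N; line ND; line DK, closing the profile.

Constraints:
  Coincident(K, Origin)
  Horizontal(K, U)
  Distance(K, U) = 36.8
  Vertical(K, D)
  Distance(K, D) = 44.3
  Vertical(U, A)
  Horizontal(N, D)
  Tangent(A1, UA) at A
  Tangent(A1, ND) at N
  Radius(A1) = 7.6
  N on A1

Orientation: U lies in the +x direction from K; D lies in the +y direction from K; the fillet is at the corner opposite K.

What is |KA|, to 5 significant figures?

51.972

K is at the origin; K and U share the same y with |KU| = 36.8 and U on the +x side, so U = (36.800, 0.0000). KD is vertical with |KD| = 44.3 and D on the +y side, so D = (0.0000, 44.300). The virtual corner opposite K is at (36.800, 44.300). Tangency of A1 to UA means the radius MA is perpendicular to UA and A1 meets ND tangentially, so MN is at right angles to ND, with radius 7.6, so the center M sits 7.6 in from both sides at M = (29.200, 36.700). That places the tangent points at A = (36.800, 36.700) on UA and N = (29.200, 44.300) on ND. Then |KA| = |A − K| = 51.972.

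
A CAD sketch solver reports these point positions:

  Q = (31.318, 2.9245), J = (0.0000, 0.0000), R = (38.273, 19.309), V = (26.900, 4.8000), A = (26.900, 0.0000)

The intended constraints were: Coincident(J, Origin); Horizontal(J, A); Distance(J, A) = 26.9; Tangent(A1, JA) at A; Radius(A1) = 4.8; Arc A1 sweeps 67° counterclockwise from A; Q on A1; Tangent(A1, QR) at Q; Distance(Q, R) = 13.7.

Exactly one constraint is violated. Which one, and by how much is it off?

Distance(Q, R) = 13.7 — off by 4.10.

J = (0.00, 0.00) ✓; J.y = 0.00, A.y = 0.00 ✓; |JA| = 26.90 ✓; ∠(VA, AJ) = 90.00° ✓; |VA| = 4.800 ✓; bearing(V→Q) − bearing(V→A) = 67.00° ✓; |VQ| = 4.800 ✓; ∠(VQ, QR) = 90.00° ✓; |QR| = 17.80 ✗.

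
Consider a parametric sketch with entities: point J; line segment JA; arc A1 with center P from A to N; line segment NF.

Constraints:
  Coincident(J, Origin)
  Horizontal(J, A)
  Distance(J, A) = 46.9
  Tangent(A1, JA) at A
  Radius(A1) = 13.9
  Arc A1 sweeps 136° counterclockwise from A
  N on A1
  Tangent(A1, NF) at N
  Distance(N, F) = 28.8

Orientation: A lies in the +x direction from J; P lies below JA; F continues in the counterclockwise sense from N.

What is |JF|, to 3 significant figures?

72.7

J is at the origin; JA is horizontal with |JA| = 46.9 and A on the +x side, so A = (46.9, 0.00). The tangent condition forces PA to be normal to JA, so P = A + (0, -13.9) = (46.9, -13.9). On A1, A sits at bearing 90° from P; a 136° counterclockwise sweep puts N at bearing 226°, so N = P + 13.9·(cos 226°, sin 226°) = (37.2, -23.9). A1 meets NF tangentially, so PN is at right angles to NF, so NF runs along (−sin 226°, cos 226°); with |NF| = 28.8, F = (58.0, -43.9). Then |JF| = |F − J| = 72.7.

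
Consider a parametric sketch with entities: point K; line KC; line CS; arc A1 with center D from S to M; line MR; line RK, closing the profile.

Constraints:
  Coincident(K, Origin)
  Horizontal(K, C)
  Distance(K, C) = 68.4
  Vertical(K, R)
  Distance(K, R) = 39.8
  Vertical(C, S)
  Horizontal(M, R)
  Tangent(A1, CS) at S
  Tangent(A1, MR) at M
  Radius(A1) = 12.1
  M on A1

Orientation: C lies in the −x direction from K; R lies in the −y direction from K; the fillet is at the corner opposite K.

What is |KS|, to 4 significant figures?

73.80

K is at the origin; K and C share the same y with |KC| = 68.4 and C on the −x side, so C = (-68.40, 0.000). K and R share the same x with |KR| = 39.8 and R on the −y side, so R = (0.000, -39.80). The virtual corner opposite K is at (-68.40, -39.80). Since A1 is tangent to CS there, DS ⟂ CS and tangency of A1 to MR means the radius DM is perpendicular to MR, with radius 12.1, so the center D sits 12.1 in from both sides at D = (-56.30, -27.70). That places the tangent points at S = (-68.40, -27.70) on CS and M = (-56.30, -39.80) on MR. Then |KS| = |S − K| = 73.80.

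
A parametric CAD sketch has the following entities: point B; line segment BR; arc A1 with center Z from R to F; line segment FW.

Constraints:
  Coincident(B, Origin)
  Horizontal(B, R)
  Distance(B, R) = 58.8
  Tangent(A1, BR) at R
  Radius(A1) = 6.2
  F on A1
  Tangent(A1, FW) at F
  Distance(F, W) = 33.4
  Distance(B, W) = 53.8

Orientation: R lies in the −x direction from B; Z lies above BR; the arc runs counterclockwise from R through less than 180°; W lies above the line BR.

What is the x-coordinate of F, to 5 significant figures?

-53.028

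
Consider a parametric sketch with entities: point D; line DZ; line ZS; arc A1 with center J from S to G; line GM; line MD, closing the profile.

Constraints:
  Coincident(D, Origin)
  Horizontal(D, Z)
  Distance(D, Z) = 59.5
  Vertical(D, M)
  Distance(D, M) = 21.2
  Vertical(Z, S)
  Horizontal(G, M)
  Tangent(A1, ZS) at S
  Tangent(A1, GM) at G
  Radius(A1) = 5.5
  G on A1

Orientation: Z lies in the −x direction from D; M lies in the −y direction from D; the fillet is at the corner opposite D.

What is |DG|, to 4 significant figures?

58.01

D is at the origin; DZ is horizontal with |DZ| = 59.5 and Z on the −x side, so Z = (-59.50, 0.000). D and M share the same x with |DM| = 21.2 and M on the −y side, so M = (0.000, -21.20). The virtual corner opposite D is at (-59.50, -21.20). Since A1 is tangent to ZS there, JS ⟂ ZS and the tangent condition forces JG to be normal to GM, with radius 5.5, so the center J sits 5.5 in from both sides at J = (-54.00, -15.70). That places the tangent points at S = (-59.50, -15.70) on ZS and G = (-54.00, -21.20) on GM. Then |DG| = |G − D| = 58.01.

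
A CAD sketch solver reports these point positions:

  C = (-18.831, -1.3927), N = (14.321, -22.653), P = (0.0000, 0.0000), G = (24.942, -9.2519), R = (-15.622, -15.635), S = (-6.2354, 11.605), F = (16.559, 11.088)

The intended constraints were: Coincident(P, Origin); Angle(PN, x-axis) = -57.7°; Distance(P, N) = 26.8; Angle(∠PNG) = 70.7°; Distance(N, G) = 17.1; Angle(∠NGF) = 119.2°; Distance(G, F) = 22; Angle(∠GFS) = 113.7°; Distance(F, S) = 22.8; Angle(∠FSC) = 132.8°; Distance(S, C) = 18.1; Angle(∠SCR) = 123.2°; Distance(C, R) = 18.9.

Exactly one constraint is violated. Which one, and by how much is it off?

Distance(C, R) = 18.9 — off by 4.30.

P = (0.00, 0.00) ✓; PN at -57.70° ✓; |PN| = 26.80 ✓; ∠PNG = 70.70° ✓; |NG| = 17.10 ✓; ∠NGF = 119.2° ✓; |GF| = 22.00 ✓; ∠GFS = 113.7° ✓; |FS| = 22.80 ✓; ∠FSC = 132.8° ✓; |SC| = 18.10 ✓; ∠SCR = 123.2° ✓; |CR| = 14.60 ✗.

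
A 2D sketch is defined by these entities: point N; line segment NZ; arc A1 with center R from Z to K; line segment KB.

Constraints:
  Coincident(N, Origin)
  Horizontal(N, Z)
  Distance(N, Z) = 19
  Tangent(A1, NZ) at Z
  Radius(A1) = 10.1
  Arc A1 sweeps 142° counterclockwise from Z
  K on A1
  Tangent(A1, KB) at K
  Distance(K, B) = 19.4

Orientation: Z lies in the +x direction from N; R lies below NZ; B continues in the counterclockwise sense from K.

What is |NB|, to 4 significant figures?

41.09

On A1, Z sits at bearing 90° from R; a 142° counterclockwise sweep puts K at bearing 232°, so K = R + 10.1·(cos 232°, sin 232°) = (12.78, -18.06). The tangent condition forces RK to be normal to KB, so KB runs along (−sin 232°, cos 232°); with |KB| = 19.4, B = (28.07, -30.00). Then |NB| = |B − N| = 41.09.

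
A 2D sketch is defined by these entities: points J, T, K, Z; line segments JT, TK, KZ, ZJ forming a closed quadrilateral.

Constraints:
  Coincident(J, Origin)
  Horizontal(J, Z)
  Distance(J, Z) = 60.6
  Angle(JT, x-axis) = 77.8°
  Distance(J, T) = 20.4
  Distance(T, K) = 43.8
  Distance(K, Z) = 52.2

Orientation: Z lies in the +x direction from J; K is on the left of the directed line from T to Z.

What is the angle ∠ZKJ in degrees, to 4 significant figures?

64.19°

Checks: |TK| = 43.80 ✓; |KZ| = 52.20 ✓.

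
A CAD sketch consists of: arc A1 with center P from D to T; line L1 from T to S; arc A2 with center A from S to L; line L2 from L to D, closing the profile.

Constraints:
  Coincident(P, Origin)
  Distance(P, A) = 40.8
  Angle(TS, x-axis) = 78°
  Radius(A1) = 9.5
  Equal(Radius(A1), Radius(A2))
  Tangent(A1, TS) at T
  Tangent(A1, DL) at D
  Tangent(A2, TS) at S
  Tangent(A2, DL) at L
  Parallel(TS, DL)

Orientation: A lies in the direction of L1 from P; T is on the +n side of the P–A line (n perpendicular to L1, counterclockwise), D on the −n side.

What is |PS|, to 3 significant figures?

41.9

Tangency of A1 to both parallel lines with radius 9.5 puts T and D at P ± 9.5·n: T = (-9.29, 1.98), D = (9.29, -1.98). Equal radii place S and L the same way about A: S = A + 9.5·n = (-0.810, 41.9), L = A − 9.5·n = (17.8, 37.9). Then |PS| = |S − P| = 41.9.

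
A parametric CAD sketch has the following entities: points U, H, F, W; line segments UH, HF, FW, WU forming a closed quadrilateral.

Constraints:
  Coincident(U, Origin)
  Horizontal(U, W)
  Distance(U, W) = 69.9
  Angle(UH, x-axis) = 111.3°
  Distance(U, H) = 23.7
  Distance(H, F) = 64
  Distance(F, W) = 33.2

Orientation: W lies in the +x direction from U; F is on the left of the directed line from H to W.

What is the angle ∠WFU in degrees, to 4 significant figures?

88.43°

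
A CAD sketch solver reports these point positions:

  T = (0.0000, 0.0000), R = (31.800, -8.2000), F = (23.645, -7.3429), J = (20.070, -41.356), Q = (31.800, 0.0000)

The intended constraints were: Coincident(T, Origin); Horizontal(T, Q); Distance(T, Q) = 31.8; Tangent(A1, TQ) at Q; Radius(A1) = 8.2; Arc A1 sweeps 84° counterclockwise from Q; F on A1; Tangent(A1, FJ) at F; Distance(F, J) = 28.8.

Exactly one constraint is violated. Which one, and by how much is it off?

Distance(F, J) = 28.8 — off by 5.40.

T = (0.00, 0.00) ✓; T.y = 0.00, Q.y = 0.00 ✓; |TQ| = 31.80 ✓; ∠(RQ, QT) = 90.00° ✓; |RQ| = 8.200 ✓; bearing(R→F) − bearing(R→Q) = 84.00° ✓; |RF| = 8.200 ✓; ∠(RF, FJ) = 90.00° ✓; |FJ| = 34.20 ✗.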